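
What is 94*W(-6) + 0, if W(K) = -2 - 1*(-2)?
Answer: 0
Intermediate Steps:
W(K) = 0 (W(K) = -2 + 2 = 0)
94*W(-6) + 0 = 94*0 + 0 = 0 + 0 = 0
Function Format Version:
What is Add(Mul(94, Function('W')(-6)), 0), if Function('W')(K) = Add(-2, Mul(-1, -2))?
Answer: 0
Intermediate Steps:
Function('W')(K) = 0 (Function('W')(K) = Add(-2, 2) = 0)
Add(Mul(94, Function('W')(-6)), 0) = Add(Mul(94, 0), 0) = Add(0, 0) = 0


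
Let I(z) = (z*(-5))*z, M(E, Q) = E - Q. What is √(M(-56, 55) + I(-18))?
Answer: I*√1731 ≈ 41.605*I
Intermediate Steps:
I(z) = -5*z² (I(z) = (-5*z)*z = -5*z²)
√(M(-56, 55) + I(-18)) = √((-56 - 1*55) - 5*(-18)²) = √((-56 - 55) - 5*324) = √(-111 - 1620) = √(-1731) = I*√1731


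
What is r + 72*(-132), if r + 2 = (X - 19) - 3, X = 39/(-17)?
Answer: -162015/17 ≈ -9530.3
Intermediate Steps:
X = -39/17 (X = 39*(-1/17) = -39/17 ≈ -2.2941)
r = -447/17 (r = -2 + ((-39/17 - 19) - 3) = -2 + (-362/17 - 3) = -2 - 413/17 = -447/17 ≈ -26.294)
r + 72*(-132) = -447/17 + 72*(-132) = -447/17 - 9504 = -162015/17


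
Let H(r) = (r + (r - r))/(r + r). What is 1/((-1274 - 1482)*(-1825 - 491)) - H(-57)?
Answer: -3191447/6382896 ≈ -0.50000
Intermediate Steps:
H(r) = ½ (H(r) = (r + 0)/((2*r)) = r*(1/(2*r)) = ½)
1/((-1274 - 1482)*(-1825 - 491)) - H(-57) = 1/((-1274 - 1482)*(-1825 - 491)) - 1*½ = 1/(-2756*(-2316)) - ½ = 1/6382896 - ½ = -3191447/6382896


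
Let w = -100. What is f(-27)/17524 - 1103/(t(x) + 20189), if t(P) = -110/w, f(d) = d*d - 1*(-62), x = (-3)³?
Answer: -33586029/3538113124 ≈ -0.0094926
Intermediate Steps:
x = -27
f(d) = 62 + d² (f(d) = d² + 62 = 62 + d²)
t(P) = 11/10 (t(P) = -110/(-100) = -110*(-1/100) = 11/10)
f(-27)/17524 - 1103/(t(x) + 20189) = (62 + (-27)²)/17524 - 1103/(11/10 + 20189) = (62 + 729)*(1/17524) - 1103/201901/10 = 791*(1/17524) - 1103*10/201901 = 791/17524 - 11030/201901 = -33586029/3538113124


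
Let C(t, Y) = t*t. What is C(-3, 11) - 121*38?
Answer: -4589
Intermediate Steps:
C(t, Y) = t²
C(-3, 11) - 121*38 = (-3)² - 121*38 = 9 - 4598 = -4589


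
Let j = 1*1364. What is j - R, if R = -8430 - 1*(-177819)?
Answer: -168025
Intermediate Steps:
R = 169389 (R = -8430 + 177819 = 169389)
j = 1364
j - R = 1364 - 1*169389 = 1364 - 169389 = -168025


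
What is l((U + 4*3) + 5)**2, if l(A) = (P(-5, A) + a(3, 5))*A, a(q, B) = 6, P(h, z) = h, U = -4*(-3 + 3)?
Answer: 289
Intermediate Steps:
U = 0 (U = -4*0 = 0)
l(A) = A (l(A) = (-5 + 6)*A = 1*A = A)
l((U + 4*3) + 5)**2 = ((0 + 4*3) + 5)**2 = ((0 + 12) + 5)**2 = (12 + 5)**2 = 17**2 = 289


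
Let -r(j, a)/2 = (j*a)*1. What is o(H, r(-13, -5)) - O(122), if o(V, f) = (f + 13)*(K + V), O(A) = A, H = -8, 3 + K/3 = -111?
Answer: 40828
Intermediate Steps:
K = -342 (K = -9 + 3*(-111) = -9 - 333 = -342)
r(j, a) = -2*a*j (r(j, a) = -2*j*a = -2*a*j)
o(V, f) = (-342 + V)*(13 + f) (o(V, f) = (f + 13)*(-342 + V) = (13 + f)*(-342 + V) = (-342 + V)*(13 + f))
o(H, r(-13, -5)) - O(122) = (-4446 - (-684)*(-5)*(-13) + 13*(-8) - (-16)*(-5)*(-13)) - 1*122 = (-4446 - 342*(-130) - 104 - 8*(-130)) - 122 = (-4446 + 44460 - 104 + 1040) - 122 = 40950 - 122 = 40828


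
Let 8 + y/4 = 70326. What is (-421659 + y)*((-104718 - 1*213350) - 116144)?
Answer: 60957720044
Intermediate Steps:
y = 281272 (y = -32 + 4*70326 = -32 + 281304 = 281272)
(-421659 + y)*((-104718 - 1*213350) - 116144) = (-421659 + 281272)*((-104718 - 1*213350) - 116144) = -140387*((-104718 - 213350) - 116144) = -140387*(-318068 - 116144) = -140387*(-434212) = 60957720044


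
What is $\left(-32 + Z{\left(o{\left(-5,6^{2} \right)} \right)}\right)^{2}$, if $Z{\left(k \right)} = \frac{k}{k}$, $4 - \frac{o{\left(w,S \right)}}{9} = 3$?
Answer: $961$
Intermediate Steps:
$o{\left(w,S \right)} = 9$ ($o{\left(w,S \right)} = 36 - 27 = 9$)
$Z{\left(k \right)} = 1$
$\left(-32 + Z{\left(o{\left(-5,6^{2} \right)} \right)}\right)^{2} = \left(-32 + 1\right)^{2} = \left(-31\right)^{2} = 961$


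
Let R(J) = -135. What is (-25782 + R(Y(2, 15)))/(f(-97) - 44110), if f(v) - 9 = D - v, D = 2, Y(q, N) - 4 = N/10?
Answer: 25917/44002 ≈ 0.58900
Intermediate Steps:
Y(q, N) = 4 + N/10
f(v) = 11 - v (f(v) = 9 + (2 - v) = 11 - v)
(-25782 + R(Y(2, 15)))/(f(-97) - 44110) = (-25782 - 135)/((11 - 1*(-97)) - 44110) = -25917/((11 + 97) - 44110) = -25917/(108 - 44110) = -25917/(-44002) = -25917*(-1/44002) = 25917/44002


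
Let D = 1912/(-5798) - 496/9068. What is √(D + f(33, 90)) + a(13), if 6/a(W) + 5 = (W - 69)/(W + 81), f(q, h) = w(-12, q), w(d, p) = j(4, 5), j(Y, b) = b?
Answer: -282/263 + √199352348967421/6572033 ≈ 1.0761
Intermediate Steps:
D = -2526728/6572033 (D = 1912*(-1/5798) - 496*1/9068 = -956/2899 - 124/2267 = -2526728/6572033 ≈ -0.38447)
w(d, p) = 5
f(q, h) = 5
a(W) = 6/(-5 + (-69 + W)/(81 + W)) (a(W) = 6/(-5 + (W - 69)/(W + 81)) = 6/(-5 + (-69 + W)/(81 + W)))
√(D + f(33, 90)) + a(13) = √(-2526728/6572033 + 5) + 3*(-81 - 1*13)/(237 + 2*13) = √(30333437/6572033) + 3*(-81 - 13)/(237 + 26) = √199352348967421/6572033 + 3*(-94)/263 = √199352348967421/6572033 + 3*(1/263)*(-94) = √199352348967421/6572033 - 282/263 = -282/263 + √199352348967421/6572033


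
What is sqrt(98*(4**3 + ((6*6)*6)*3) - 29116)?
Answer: 2*sqrt(10165) ≈ 201.64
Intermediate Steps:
sqrt(98*(4**3 + ((6*6)*6)*3) - 29116) = sqrt(98*(64 + (36*6)*3) - 29116) = sqrt(98*(64 + 216*3) - 29116) = sqrt(98*(64 + 648) - 29116) = sqrt(98*712 - 29116) = sqrt(69776 - 29116) = sqrt(40660) = 2*sqrt(10165)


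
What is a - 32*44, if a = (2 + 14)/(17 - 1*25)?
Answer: -1410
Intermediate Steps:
a = -2 (a = 16/(17 - 25) = 16/(-8) = 16*(-⅛) = -2)
a - 32*44 = -2 - 32*44 = -2 - 1408 = -1410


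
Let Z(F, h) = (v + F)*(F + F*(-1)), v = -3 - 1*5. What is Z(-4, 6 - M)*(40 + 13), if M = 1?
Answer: 0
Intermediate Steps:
v = -8 (v = -3 - 5 = -8)
Z(F, h) = 0 (Z(F, h) = (-8 + F)*(F + F*(-1)) = (-8 + F)*(F - F) = (-8 + F)*0 = 0)
Z(-4, 6 - M)*(40 + 13) = 0*(40 + 13) = 0*53 = 0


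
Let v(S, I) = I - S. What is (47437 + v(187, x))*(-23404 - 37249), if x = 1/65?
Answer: -186280586903/65 ≈ -2.8659e+9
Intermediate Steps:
x = 1/65 ≈ 0.015385
(47437 + v(187, x))*(-23404 - 37249) = (47437 + (1/65 - 1*187))*(-23404 - 37249) = (47437 + (1/65 - 187))*(-60653) = (47437 - 12154/65)*(-60653) = (3071251/65)*(-60653) = -186280586903/65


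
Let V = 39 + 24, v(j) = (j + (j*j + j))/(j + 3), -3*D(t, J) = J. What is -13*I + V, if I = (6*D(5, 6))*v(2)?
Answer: 1563/5 ≈ 312.60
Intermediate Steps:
D(t, J) = -J/3
v(j) = (j² + 2*j)/(3 + j) (v(j) = (j + (j² + j))/(3 + j) = (j + (j + j²))/(3 + j) = (j² + 2*j)/(3 + j))
V = 63
I = -96/5 (I = (6*(-⅓*6))*(2*(2 + 2)/(3 + 2)) = (6*(-2))*(2*4/5) = -24*4/5 = -12*8/5 = -96/5 ≈ -19.200)
-13*I + V = -13*(-96/5) + 63 = 1248/5 + 63 = 1563/5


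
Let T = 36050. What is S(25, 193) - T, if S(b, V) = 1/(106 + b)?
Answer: -4722549/131 ≈ -36050.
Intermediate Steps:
S(25, 193) - T = 1/(106 + 25) - 1*36050 = 1/131 - 36050 = -4722549/131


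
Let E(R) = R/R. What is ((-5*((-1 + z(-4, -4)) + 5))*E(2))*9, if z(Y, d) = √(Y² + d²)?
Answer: -180 - 180*√2 ≈ -434.56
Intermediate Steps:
E(R) = 1
((-5*((-1 + z(-4, -4)) + 5))*E(2))*9 = (-5*((-1 + √((-4)² + (-4)²)) + 5)*1)*9 = (-5*((-1 + √(16 + 16)) + 5)*1)*9 = (-5*((-1 + √32) + 5)*1)*9 = (-5*((-1 + 4*√2) + 5)*1)*9 = (-5*(4 + 4*√2)*1)*9 = ((-20 - 20*√2)*1)*9 = (-20 - 20*√2)*9 = -180 - 180*√2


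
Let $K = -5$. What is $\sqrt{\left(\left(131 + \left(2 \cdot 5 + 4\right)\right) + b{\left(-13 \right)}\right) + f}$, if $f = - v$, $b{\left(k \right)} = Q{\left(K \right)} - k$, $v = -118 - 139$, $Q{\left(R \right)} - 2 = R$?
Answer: $2 \sqrt{103} \approx 20.298$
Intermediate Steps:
$Q{\left(R \right)} = 2 + R$
$v = -257$
$b{\left(k \right)} = -3 - k$ ($b{\left(k \right)} = \left(2 - 5\right) - k = -3 - k$)
$f = 257$ ($f = \left(-1\right) \left(-257\right) = 257$)
$\sqrt{\left(\left(131 + \left(2 \cdot 5 + 4\right)\right) + b{\left(-13 \right)}\right) + f} = \sqrt{\left(\left(131 + \left(2 \cdot 5 + 4\right)\right) - -10\right) + 257} = \sqrt{\left(\left(131 + \left(10 + 4\right)\right) + \left(-3 + 13\right)\right) + 257} = \sqrt{\left(\left(131 + 14\right) + 10\right) + 257} = \sqrt{\left(145 + 10\right) + 257} = \sqrt{155 + 257} = \sqrt{412} = 2 \sqrt{103}$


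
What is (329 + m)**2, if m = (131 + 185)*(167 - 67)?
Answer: 1019461041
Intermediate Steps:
m = 31600 (m = 316*100 = 31600)
(329 + m)**2 = (329 + 31600)**2 = 31929**2 = 1019461041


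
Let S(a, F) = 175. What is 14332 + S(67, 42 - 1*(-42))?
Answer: 14507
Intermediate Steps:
14332 + S(67, 42 - 1*(-42)) = 14332 + 175 = 14507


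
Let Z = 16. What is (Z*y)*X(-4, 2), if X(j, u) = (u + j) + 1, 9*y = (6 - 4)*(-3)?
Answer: 32/3 ≈ 10.667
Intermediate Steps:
y = -⅔ (y = ((6 - 4)*(-3))/9 = (2*(-3))/9 = (⅑)*(-6) = -⅔ ≈ -0.66667)
X(j, u) = 1 + j + u (X(j, u) = (j + u) + 1 = 1 + j + u)
(Z*y)*X(-4, 2) = (16*(-⅔))*(1 - 4 + 2) = -32/3*(-1) = 32/3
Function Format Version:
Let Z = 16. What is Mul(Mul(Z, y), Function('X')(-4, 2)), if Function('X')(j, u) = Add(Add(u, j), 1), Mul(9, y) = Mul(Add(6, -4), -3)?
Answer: Rational(32, 3) ≈ 10.667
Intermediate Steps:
y = Rational(-2, 3) (y = Mul(Rational(1, 9), Mul(Add(6, -4), -3)) = Mul(Rational(1, 9), Mul(2, -3)) = Mul(Rational(1, 9), -6) = Rational(-2, 3) ≈ -0.66667)
Function('X')(j, u) = Add(1, j, u) (Function('X')(j, u) = Add(Add(j, u), 1) = Add(1, j, u))
Mul(Mul(Z, y), Function('X')(-4, 2)) = Mul(Mul(16, Rational(-2, 3)), Add(1, -4, 2)) = Mul(Rational(-32, 3), -1) = Rational(32, 3)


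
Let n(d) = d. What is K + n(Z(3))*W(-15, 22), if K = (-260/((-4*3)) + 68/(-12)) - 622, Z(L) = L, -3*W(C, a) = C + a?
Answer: -613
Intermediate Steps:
W(C, a) = -C/3 - a/3 (W(C, a) = -(C + a)/3 = -C/3 - a/3)
K = -606 (K = (-260/(-12) + 68*(-1/12)) - 622 = (-260*(-1/12) - 17/3) - 622 = (65/3 - 17/3) - 622 = 16 - 622 = -606)
K + n(Z(3))*W(-15, 22) = -606 + 3*(-⅓*(-15) - ⅓*22) = -606 + 3*(5 - 22/3) = -606 + 3*(-7/3) = -606 - 7 = -613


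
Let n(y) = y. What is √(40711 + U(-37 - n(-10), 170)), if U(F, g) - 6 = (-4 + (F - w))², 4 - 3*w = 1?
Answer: √41741 ≈ 204.31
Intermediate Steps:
w = 1 (w = 4/3 - ⅓*1 = 4/3 - ⅓ = 1)
U(F, g) = 6 + (-5 + F)² (U(F, g) = 6 + (-4 + (F - 1*1))² = 6 + (-4 + (F - 1))² = 6 + (-4 + (-1 + F))² = 6 + (-5 + F)²)
√(40711 + U(-37 - n(-10), 170)) = √(40711 + (6 + (5 - (-37 - 1*(-10)))²)) = √(40711 + (6 + (5 - (-37 + 10))²)) = √(40711 + (6 + (5 - 1*(-27))²)) = √(40711 + (6 + (5 + 27)²)) = √(40711 + (6 + 32²)) = √(40711 + (6 + 1024)) = √(40711 + 1030) = √41741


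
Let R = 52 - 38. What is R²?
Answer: 196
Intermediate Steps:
R = 14
R² = 14² = 196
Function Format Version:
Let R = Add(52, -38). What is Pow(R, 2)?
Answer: 196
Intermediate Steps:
R = 14
Pow(R, 2) = Pow(14, 2) = 196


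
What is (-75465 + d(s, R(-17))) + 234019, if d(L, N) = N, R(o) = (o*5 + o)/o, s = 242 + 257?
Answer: 158560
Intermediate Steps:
s = 499
R(o) = 6 (R(o) = (5*o + o)/o = (6*o)/o = 6)
(-75465 + d(s, R(-17))) + 234019 = (-75465 + 6) + 234019 = -75459 + 234019 = 158560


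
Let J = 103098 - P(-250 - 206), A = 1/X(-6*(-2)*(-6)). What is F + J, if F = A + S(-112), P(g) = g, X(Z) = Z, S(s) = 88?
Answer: 7462223/72 ≈ 1.0364e+5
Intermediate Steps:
A = -1/72 (A = 1/(-6*(-2)*(-6)) = 1/(12*(-6)) = 1/(-72) = -1/72 ≈ -0.013889)
J = 103554 (J = 103098 - (-250 - 206) = 103098 - 1*(-456) = 103098 + 456 = 103554)
F = 6335/72 (F = -1/72 + 88 = 6335/72 ≈ 87.986)
F + J = 6335/72 + 103554 = 7462223/72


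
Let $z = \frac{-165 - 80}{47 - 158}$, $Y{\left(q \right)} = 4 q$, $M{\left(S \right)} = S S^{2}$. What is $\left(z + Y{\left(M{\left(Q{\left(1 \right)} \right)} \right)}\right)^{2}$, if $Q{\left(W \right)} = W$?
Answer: $\frac{474721}{12321} \approx 38.529$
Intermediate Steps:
$M{\left(S \right)} = S^{3}$
$z = \frac{245}{111}$ ($z = - \frac{245}{-111} = \left(-245\right) \left(- \frac{1}{111}\right) = \frac{245}{111} \approx 2.2072$)
$\left(z + Y{\left(M{\left(Q{\left(1 \right)} \right)} \right)}\right)^{2} = \left(\frac{245}{111} + 4 \cdot 1^{3}\right)^{2} = \left(\frac{245}{111} + 4 \cdot 1\right)^{2} = \left(\frac{245}{111} + 4\right)^{2} = \left(\frac{689}{111}\right)^{2} = \frac{474721}{12321}$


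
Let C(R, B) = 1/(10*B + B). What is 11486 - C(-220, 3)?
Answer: 379037/33 ≈ 11486.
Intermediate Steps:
C(R, B) = 1/(11*B)
11486 - C(-220, 3) = 11486 - 1/(11*3) = 11486 - 1*1/33 = 11486 - 1/33 = 379037/33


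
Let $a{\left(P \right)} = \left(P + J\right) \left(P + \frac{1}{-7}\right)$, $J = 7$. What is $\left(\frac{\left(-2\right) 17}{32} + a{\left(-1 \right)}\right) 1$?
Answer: $- \frac{887}{112} \approx -7.9196$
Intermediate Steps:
$a{\left(P \right)} = \left(7 + P\right) \left(- \frac{1}{7} + P\right)$ ($a{\left(P \right)} = \left(P + 7\right) \left(P + \frac{1}{-7}\right) = \left(7 + P\right) \left(P - \frac{1}{7}\right) = \left(7 + P\right) \left(- \frac{1}{7} + P\right)$)
$\left(\frac{\left(-2\right) 17}{32} + a{\left(-1 \right)}\right) 1 = \left(\frac{\left(-2\right) 17}{32} + \left(-1 + \left(-1\right)^{2} + \frac{48}{7} \left(-1\right)\right)\right) 1 = \left(\left(-34\right) \frac{1}{32} - \frac{48}{7}\right) 1 = \left(- \frac{17}{16} - \frac{48}{7}\right) 1 = \left(- \frac{887}{112}\right) 1 = - \frac{887}{112}$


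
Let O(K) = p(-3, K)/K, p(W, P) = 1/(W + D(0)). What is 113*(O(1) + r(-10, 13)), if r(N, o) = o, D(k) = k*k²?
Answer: 4294/3 ≈ 1431.3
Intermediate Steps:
D(k) = k³
p(W, P) = 1/W (p(W, P) = 1/(W + 0³) = 1/(W + 0) = 1/W)
O(K) = -1/(3*K) (O(K) = 1/((-3)*K) = -1/(3*K))
113*(O(1) + r(-10, 13)) = 113*(-⅓/1 + 13) = 113*(-⅓*1 + 13) = 113*(-⅓ + 13) = 113*(38/3) = 4294/3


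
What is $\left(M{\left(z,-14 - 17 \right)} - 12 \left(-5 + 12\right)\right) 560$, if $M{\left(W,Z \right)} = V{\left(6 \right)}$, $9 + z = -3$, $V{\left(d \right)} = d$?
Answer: $-43680$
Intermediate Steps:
$z = -12$ ($z = -9 - 3 = -12$)
$M{\left(W,Z \right)} = 6$
$\left(M{\left(z,-14 - 17 \right)} - 12 \left(-5 + 12\right)\right) 560 = \left(6 - 12 \left(-5 + 12\right)\right) 560 = \left(6 - 84\right) 560 = \left(-78\right) 560 = -43680$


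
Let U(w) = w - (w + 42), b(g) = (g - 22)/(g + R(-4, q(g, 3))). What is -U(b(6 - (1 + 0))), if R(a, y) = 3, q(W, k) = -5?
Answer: 42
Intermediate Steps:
b(g) = (-22 + g)/(3 + g) (b(g) = (g - 22)/(g + 3) = (-22 + g)/(3 + g))
U(w) = -42 (U(w) = w - (42 + w) = w + (-42 - w) = -42)
-U(b(6 - (1 + 0))) = -1*(-42) = 42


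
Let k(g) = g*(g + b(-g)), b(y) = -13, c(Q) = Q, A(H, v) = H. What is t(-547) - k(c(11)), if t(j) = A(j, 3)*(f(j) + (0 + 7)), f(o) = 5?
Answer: -6542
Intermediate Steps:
t(j) = 12*j (t(j) = j*(5 + (0 + 7)) = j*(5 + 7) = j*12 = 12*j)
k(g) = g*(-13 + g) (k(g) = g*(g - 13) = g*(-13 + g))
t(-547) - k(c(11)) = 12*(-547) - 11*(-13 + 11) = -6564 - 11*(-2) = -6564 - 1*(-22) = -6564 + 22 = -6542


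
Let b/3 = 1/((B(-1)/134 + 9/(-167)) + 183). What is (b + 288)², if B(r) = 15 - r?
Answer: 348040680387374529/4195614822400 ≈ 82954.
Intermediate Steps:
b = 33567/2048320 (b = 3/(((15 - 1*(-1))/134 + 9/(-167)) + 183) = 3/(((15 + 1)*(1/134) + 9*(-1/167)) + 183) = 3/((16*(1/134) - 9/167) + 183) = 3/((8/67 - 9/167) + 183) = 3/(733/11189 + 183) = 3/(2048320/11189) = 3*(11189/2048320) = 33567/2048320 ≈ 0.016388)
(b + 288)² = (33567/2048320 + 288)² = (589949727/2048320)² = 348040680387374529/4195614822400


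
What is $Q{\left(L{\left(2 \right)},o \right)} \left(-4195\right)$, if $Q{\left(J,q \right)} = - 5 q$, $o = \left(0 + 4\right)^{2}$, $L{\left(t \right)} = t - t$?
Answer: $335600$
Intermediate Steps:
$L{\left(t \right)} = 0$
$o = 16$ ($o = 4^{2} = 16$)
$Q{\left(L{\left(2 \right)},o \right)} \left(-4195\right) = \left(-5\right) 16 \left(-4195\right) = \left(-80\right) \left(-4195\right) = 335600$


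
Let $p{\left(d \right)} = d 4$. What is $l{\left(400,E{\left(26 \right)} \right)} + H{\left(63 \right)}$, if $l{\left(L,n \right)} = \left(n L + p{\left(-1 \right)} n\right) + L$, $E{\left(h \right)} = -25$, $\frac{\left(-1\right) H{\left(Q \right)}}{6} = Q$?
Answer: $-9878$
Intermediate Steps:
$p{\left(d \right)} = 4 d$
$H{\left(Q \right)} = - 6 Q$
$l{\left(L,n \right)} = L - 4 n + L n$ ($l{\left(L,n \right)} = \left(n L + 4 \left(-1\right) n\right) + L = \left(L n - 4 n\right) + L = \left(- 4 n + L n\right) + L = L - 4 n + L n$)
$l{\left(400,E{\left(26 \right)} \right)} + H{\left(63 \right)} = \left(400 - -100 + 400 \left(-25\right)\right) - 378 = \left(400 + 100 - 10000\right) - 378 = -9500 - 378 = -9878$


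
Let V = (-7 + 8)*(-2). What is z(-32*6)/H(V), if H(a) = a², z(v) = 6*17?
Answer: 51/2 ≈ 25.500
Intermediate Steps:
z(v) = 102
V = -2 (V = 1*(-2) = -2)
z(-32*6)/H(V) = 102/((-2)²) = 102/4 = 102*(¼) = 51/2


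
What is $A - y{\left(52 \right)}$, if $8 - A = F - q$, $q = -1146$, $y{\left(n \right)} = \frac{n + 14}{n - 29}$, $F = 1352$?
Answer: $- \frac{57336}{23} \approx -2492.9$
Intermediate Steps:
$y{\left(n \right)} = \frac{14 + n}{-29 + n}$
$A = -2490$ ($A = 8 - \left(1352 - -1146\right) = 8 - \left(1352 + 1146\right) = 8 - 2498 = -2490$)
$A - y{\left(52 \right)} = -2490 - \frac{14 + 52}{-29 + 52} = -2490 - \frac{1}{23} \cdot 66 = -2490 - \frac{66}{23} = - \frac{57336}{23}$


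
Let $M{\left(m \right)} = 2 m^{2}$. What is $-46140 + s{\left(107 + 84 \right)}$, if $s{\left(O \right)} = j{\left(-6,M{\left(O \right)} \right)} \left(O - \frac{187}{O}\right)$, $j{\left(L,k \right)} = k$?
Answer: $13818168$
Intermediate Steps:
$s{\left(O \right)} = 2 O^{2} \left(O - \frac{187}{O}\right)$
$-46140 + s{\left(107 + 84 \right)} = -46140 + 2 \left(107 + 84\right) \left(-187 + \left(107 + 84\right)^{2}\right) = -46140 + 2 \cdot 191 \left(-187 + 191^{2}\right) = -46140 + 2 \cdot 191 \left(-187 + 36481\right) = -46140 + 2 \cdot 191 \cdot 36294 = -46140 + 13864308 = 13818168$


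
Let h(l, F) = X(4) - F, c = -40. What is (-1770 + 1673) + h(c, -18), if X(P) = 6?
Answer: -73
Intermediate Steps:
h(l, F) = 6 - F
(-1770 + 1673) + h(c, -18) = (-1770 + 1673) + (6 - 1*(-18)) = -97 + (6 + 18) = -97 + 24 = -73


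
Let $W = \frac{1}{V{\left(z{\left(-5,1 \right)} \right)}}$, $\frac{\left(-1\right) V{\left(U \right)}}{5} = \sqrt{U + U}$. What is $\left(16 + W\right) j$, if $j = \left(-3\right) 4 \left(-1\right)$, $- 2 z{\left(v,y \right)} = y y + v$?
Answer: $\frac{954}{5} \approx 190.8$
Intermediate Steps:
$z{\left(v,y \right)} = - \frac{v}{2} - \frac{y^{2}}{2}$ ($z{\left(v,y \right)} = - \frac{y y + v}{2} = - \frac{y^{2} + v}{2} = - \frac{v + y^{2}}{2} = - \frac{v}{2} - \frac{y^{2}}{2}$)
$V{\left(U \right)} = - 5 \sqrt{2} \sqrt{U}$ ($V{\left(U \right)} = - 5 \sqrt{U + U} = - 5 \sqrt{2 U} = - 5 \sqrt{2} \sqrt{U}$)
$j = 12$ ($j = \left(-12\right) \left(-1\right) = 12$)
$W = - \frac{1}{10}$ ($W = \frac{1}{\left(-5\right) \sqrt{2} \sqrt{\left(- \frac{1}{2}\right) \left(-5\right) - \frac{1^{2}}{2}}} = \frac{1}{\left(-5\right) \sqrt{2} \sqrt{\frac{5}{2} - \frac{1}{2}}} = \frac{1}{\left(-5\right) \sqrt{2} \sqrt{2}} = \frac{1}{-10} = - \frac{1}{10} \approx -0.1$)
$\left(16 + W\right) j = \left(16 - \frac{1}{10}\right) 12 = \frac{159}{10} \cdot 12 = \frac{954}{5}$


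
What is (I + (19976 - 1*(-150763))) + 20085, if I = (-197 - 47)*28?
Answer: 183992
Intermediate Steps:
I = -6832 (I = -244*28 = -6832)
(I + (19976 - 1*(-150763))) + 20085 = (-6832 + (19976 - 1*(-150763))) + 20085 = (-6832 + (19976 + 150763)) + 20085 = (-6832 + 170739) + 20085 = 163907 + 20085 = 183992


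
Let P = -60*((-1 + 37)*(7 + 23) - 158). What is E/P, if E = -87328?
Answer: 10916/6915 ≈ 1.5786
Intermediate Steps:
P = -55320 (P = -60*(36*30 - 158) = -60*(1080 - 158) = -60*922 = -55320)
E/P = -87328/(-55320) = -87328*(-1/55320) = 10916/6915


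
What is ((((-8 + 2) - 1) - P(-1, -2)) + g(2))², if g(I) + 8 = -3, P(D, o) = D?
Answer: 289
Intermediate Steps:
g(I) = -11 (g(I) = -8 - 3 = -11)
((((-8 + 2) - 1) - P(-1, -2)) + g(2))² = ((((-8 + 2) - 1) - 1*(-1)) - 11)² = (((-6 - 1) + 1) - 11)² = ((-7 + 1) - 11)² = (-6 - 11)² = (-17)² = 289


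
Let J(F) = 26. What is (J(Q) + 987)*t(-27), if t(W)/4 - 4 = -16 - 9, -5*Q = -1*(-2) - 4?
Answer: -85092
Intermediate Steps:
Q = ⅖ (Q = -(-1*(-2) - 4)/5 = -(2 - 4)/5 = -⅕*(-2) = ⅖ ≈ 0.40000)
t(W) = -84 (t(W) = 16 + 4*(-16 - 9) = 16 + 4*(-25) = 16 - 100 = -84)
(J(Q) + 987)*t(-27) = (26 + 987)*(-84) = 1013*(-84) = -85092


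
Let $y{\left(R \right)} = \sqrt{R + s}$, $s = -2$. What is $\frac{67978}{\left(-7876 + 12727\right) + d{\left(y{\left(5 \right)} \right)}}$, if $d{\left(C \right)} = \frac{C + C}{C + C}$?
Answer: $\frac{33989}{2426} \approx 14.01$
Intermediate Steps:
$y{\left(R \right)} = \sqrt{-2 + R}$ ($y{\left(R \right)} = \sqrt{R - 2} = \sqrt{-2 + R}$)
$d{\left(C \right)} = 1$ ($d{\left(C \right)} = \frac{2 C}{2 C} = 2 C \frac{1}{2 C} = 1$)
$\frac{67978}{\left(-7876 + 12727\right) + d{\left(y{\left(5 \right)} \right)}} = \frac{67978}{\left(-7876 + 12727\right) + 1} = \frac{67978}{4851 + 1} = \frac{67978}{4852} = 67978 \cdot \frac{1}{4852} = \frac{33989}{2426}$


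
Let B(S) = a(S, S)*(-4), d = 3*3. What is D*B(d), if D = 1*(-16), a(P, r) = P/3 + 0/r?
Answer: 192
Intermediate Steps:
d = 9
a(P, r) = P/3 (a(P, r) = P*(1/3) + 0 = P/3 + 0 = P/3)
B(S) = -4*S/3 (B(S) = (S/3)*(-4) = -4*S/3)
D = -16
D*B(d) = -(-64)*9/3 = -16*(-12) = 192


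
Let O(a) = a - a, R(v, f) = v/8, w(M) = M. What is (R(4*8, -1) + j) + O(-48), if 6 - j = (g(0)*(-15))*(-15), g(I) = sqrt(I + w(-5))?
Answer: 10 - 225*I*sqrt(5) ≈ 10.0 - 503.12*I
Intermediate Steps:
g(I) = sqrt(-5 + I) (g(I) = sqrt(I - 5) = sqrt(-5 + I))
R(v, f) = v/8 (R(v, f) = v*(1/8) = v/8)
j = 6 - 225*I*sqrt(5) (j = 6 - sqrt(-5 + 0)*(-15)*(-15) = 6 - sqrt(-5)*(-15)*(-15) = 6 - (I*sqrt(5))*(-15)*(-15) = 6 - (-15*I*sqrt(5))*(-15) = 6 - 225*I*sqrt(5) ≈ 6.0 - 503.12*I)
O(a) = 0
(R(4*8, -1) + j) + O(-48) = ((4*8)/8 + (6 - 225*I*sqrt(5))) + 0 = ((1/8)*32 + (6 - 225*I*sqrt(5))) + 0 = (4 + (6 - 225*I*sqrt(5))) + 0 = (10 - 225*I*sqrt(5)) + 0 = 10 - 225*I*sqrt(5)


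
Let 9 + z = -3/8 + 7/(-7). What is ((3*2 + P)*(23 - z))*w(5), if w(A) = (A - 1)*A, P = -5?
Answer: 1335/2 ≈ 667.50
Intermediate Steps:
z = -83/8 (z = -9 + (-3/8 + 7/(-7)) = -9 + (-3*⅛ + 7*(-⅐)) = -9 + (-3/8 - 1) = -9 - 11/8 = -83/8 ≈ -10.375)
w(A) = A*(-1 + A) (w(A) = (-1 + A)*A = A*(-1 + A))
((3*2 + P)*(23 - z))*w(5) = ((3*2 - 5)*(23 - 1*(-83/8)))*(5*(-1 + 5)) = ((6 - 5)*(23 + 83/8))*(5*4) = (1*(267/8))*20 = (267/8)*20 = 1335/2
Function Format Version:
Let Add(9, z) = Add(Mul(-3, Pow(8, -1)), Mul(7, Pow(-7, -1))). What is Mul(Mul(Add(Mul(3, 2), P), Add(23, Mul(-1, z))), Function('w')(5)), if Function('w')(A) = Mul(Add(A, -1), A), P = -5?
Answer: Rational(1335, 2) ≈ 667.50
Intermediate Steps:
z = Rational(-83, 8) (z = Add(-9, Add(Mul(-3, Pow(8, -1)), Mul(7, Pow(-7, -1)))) = Add(-9, Add(Mul(-3, Rational(1, 8)), Mul(7, Rational(-1, 7)))) = Add(-9, Add(Rational(-3, 8), -1)) = Add(-9, Rational(-11, 8)) = Rational(-83, 8) ≈ -10.375)
Function('w')(A) = Mul(A, Add(-1, A)) (Function('w')(A) = Mul(Add(-1, A), A) = Mul(A, Add(-1, A)))
Mul(Mul(Add(Mul(3, 2), P), Add(23, Mul(-1, z))), Function('w')(5)) = Mul(Mul(Add(Mul(3, 2), -5), Add(23, Mul(-1, Rational(-83, 8)))), Mul(5, Add(-1, 5))) = Mul(Mul(Add(6, -5), Add(23, Rational(83, 8))), Mul(5, 4)) = Mul(Mul(1, Rational(267, 8)), 20) = Mul(Rational(267, 8), 20) = Rational(1335, 2)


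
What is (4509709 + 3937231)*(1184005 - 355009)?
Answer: 7002479472240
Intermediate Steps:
(4509709 + 3937231)*(1184005 - 355009) = 8446940*828996 = 7002479472240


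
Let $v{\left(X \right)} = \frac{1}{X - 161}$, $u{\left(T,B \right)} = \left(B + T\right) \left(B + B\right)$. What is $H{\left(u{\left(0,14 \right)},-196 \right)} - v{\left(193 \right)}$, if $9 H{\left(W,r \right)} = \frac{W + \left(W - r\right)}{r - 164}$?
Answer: $- \frac{865}{2592} \approx -0.33372$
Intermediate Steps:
$u{\left(T,B \right)} = 2 B \left(B + T\right)$ ($u{\left(T,B \right)} = \left(B + T\right) 2 B = 2 B \left(B + T\right)$)
$v{\left(X \right)} = \frac{1}{-161 + X}$
$H{\left(W,r \right)} = \frac{- r + 2 W}{9 \left(-164 + r\right)}$ ($H{\left(W,r \right)} = \frac{\left(W + \left(W - r\right)\right) \frac{1}{r - 164}}{9} = \frac{\left(- r + 2 W\right) \frac{1}{-164 + r}}{9} = \frac{\frac{1}{-164 + r} \left(- r + 2 W\right)}{9} = \frac{- r + 2 W}{9 \left(-164 + r\right)}$)
$H{\left(u{\left(0,14 \right)},-196 \right)} - v{\left(193 \right)} = \frac{\left(-1\right) \left(-196\right) + 2 \cdot 2 \cdot 14 \left(14 + 0\right)}{9 \left(-164 - 196\right)} - \frac{1}{-161 + 193} = \frac{196 + 2 \cdot 2 \cdot 14 \cdot 14}{9 \left(-360\right)} - \frac{1}{32} = \frac{1}{9} \left(- \frac{1}{360}\right) \left(196 + 2 \cdot 392\right) - \frac{1}{32} = \frac{1}{9} \left(- \frac{1}{360}\right) \left(196 + 784\right) - \frac{1}{32} = \frac{1}{9} \left(- \frac{1}{360}\right) 980 - \frac{1}{32} = - \frac{49}{162} - \frac{1}{32} = - \frac{865}{2592}$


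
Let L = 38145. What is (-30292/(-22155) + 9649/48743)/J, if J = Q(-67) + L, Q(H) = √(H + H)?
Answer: 4298424129193/104753376181803349 - 1690296551*I*√134/1571300642727050235 ≈ 4.1034e-5 - 1.2452e-8*I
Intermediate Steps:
Q(H) = √2*√H (Q(H) = √(2*H) = √2*√H)
J = 38145 + I*√134 (J = √2*√(-67) + 38145 = √2*(I*√67) + 38145 = I*√134 + 38145 = 38145 + I*√134 ≈ 38145.0 + 11.576*I)
(-30292/(-22155) + 9649/48743)/J = (-30292/(-22155) + 9649/48743)/(38145 + I*√134) = (-30292*(-1/22155) + 9649*(1/48743))/(38145 + I*√134) = (30292/22155 + 9649/48743)/(38145 + I*√134) = 1690296551/(1079901165*(38145 + I*√134))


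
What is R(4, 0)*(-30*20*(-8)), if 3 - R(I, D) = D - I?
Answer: 33600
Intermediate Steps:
R(I, D) = 3 + I - D (R(I, D) = 3 - (D - I) = 3 + (I - D) = 3 + I - D)
R(4, 0)*(-30*20*(-8)) = (3 + 4 - 1*0)*(-30*20*(-8)) = (3 + 4 + 0)*(-600*(-8)) = 7*4800 = 33600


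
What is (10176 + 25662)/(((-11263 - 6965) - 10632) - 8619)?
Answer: -11946/12493 ≈ -0.95622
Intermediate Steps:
(10176 + 25662)/(((-11263 - 6965) - 10632) - 8619) = 35838/((-18228 - 10632) - 8619) = 35838/(-28860 - 8619) = 35838/(-37479) = 35838*(-1/37479) = -11946/12493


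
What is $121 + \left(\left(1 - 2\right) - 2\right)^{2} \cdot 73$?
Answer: $778$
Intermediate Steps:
$121 + \left(\left(1 - 2\right) - 2\right)^{2} \cdot 73 = 121 + \left(-1 - 2\right)^{2} \cdot 73 = 121 + \left(-3\right)^{2} \cdot 73 = 121 + 9 \cdot 73 = 121 + 657 = 778$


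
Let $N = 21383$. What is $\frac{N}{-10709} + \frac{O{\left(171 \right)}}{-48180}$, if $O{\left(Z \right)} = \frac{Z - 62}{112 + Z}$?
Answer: $- \frac{291557089301}{146016572460} \approx -1.9967$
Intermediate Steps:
$O{\left(Z \right)} = \frac{-62 + Z}{112 + Z}$
$\frac{N}{-10709} + \frac{O{\left(171 \right)}}{-48180} = \frac{21383}{-10709} + \frac{\frac{1}{112 + 171} \left(-62 + 171\right)}{-48180} = 21383 \left(- \frac{1}{10709}\right) + \frac{1}{283} \cdot 109 \left(- \frac{1}{48180}\right) = - \frac{21383}{10709} + \frac{1}{283} \cdot 109 \left(- \frac{1}{48180}\right) = - \frac{21383}{10709} + \frac{109}{283} \left(- \frac{1}{48180}\right) = - \frac{21383}{10709} - \frac{109}{13634940} = - \frac{291557089301}{146016572460}$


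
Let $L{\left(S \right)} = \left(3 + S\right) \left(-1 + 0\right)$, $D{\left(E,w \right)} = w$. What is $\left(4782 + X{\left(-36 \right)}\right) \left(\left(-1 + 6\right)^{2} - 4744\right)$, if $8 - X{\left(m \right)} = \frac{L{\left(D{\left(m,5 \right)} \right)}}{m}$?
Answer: $- \frac{67808884}{3} \approx -2.2603 \cdot 10^{7}$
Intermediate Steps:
$L{\left(S \right)} = -3 - S$ ($L{\left(S \right)} = \left(3 + S\right) \left(-1\right) = -3 - S$)
$X{\left(m \right)} = 8 + \frac{8}{m}$ ($X{\left(m \right)} = 8 - \frac{-3 - 5}{m} = 8 - - \frac{8}{m} = 8 + \frac{8}{m}$)
$\left(4782 + X{\left(-36 \right)}\right) \left(\left(-1 + 6\right)^{2} - 4744\right) = \left(4782 + \left(8 + \frac{8}{-36}\right)\right) \left(\left(-1 + 6\right)^{2} - 4744\right) = \left(4782 + \left(8 + 8 \left(- \frac{1}{36}\right)\right)\right) \left(5^{2} - 4744\right) = \left(4782 + \left(8 - \frac{2}{9}\right)\right) \left(25 - 4744\right) = \left(4782 + \frac{70}{9}\right) \left(-4719\right) = \frac{43108}{9} \left(-4719\right) = - \frac{67808884}{3}$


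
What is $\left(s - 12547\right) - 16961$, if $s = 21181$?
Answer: $-8327$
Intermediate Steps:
$\left(s - 12547\right) - 16961 = \left(21181 - 12547\right) - 16961 = 8634 - 16961 = -8327$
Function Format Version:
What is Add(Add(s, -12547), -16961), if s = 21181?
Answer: -8327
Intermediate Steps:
Add(Add(s, -12547), -16961) = Add(Add(21181, -12547), -16961) = Add(8634, -16961) = -8327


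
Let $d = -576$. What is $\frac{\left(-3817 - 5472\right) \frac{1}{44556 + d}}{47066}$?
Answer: $- \frac{9289}{2069962680} \approx -4.4875 \cdot 10^{-6}$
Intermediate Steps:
$\frac{\left(-3817 - 5472\right) \frac{1}{44556 + d}}{47066} = \frac{\left(-3817 - 5472\right) \frac{1}{44556 - 576}}{47066} = - \frac{9289}{43980} \cdot \frac{1}{47066} = \left(-9289\right) \frac{1}{43980} \cdot \frac{1}{47066} = \left(- \frac{9289}{43980}\right) \frac{1}{47066} = - \frac{9289}{2069962680}$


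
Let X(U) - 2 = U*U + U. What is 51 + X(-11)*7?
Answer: 835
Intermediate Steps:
X(U) = 2 + U + U**2 (X(U) = 2 + (U*U + U) = 2 + (U**2 + U) = 2 + (U + U**2) = 2 + U + U**2)
51 + X(-11)*7 = 51 + (2 - 11 + (-11)**2)*7 = 51 + (2 - 11 + 121)*7 = 51 + 112*7 = 51 + 784 = 835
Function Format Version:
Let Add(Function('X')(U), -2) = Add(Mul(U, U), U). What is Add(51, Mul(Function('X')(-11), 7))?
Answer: 835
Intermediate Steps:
Function('X')(U) = Add(2, U, Pow(U, 2)) (Function('X')(U) = Add(2, Add(Mul(U, U), U)) = Add(2, Add(Pow(U, 2), U)) = Add(2, Add(U, Pow(U, 2))) = Add(2, U, Pow(U, 2)))
Add(51, Mul(Function('X')(-11), 7)) = Add(51, Mul(Add(2, -11, Pow(-11, 2)), 7)) = Add(51, Mul(Add(2, -11, 121), 7)) = Add(51, Mul(112, 7)) = Add(51, 784) = 835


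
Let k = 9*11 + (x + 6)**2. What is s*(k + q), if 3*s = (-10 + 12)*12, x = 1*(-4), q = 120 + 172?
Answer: 3160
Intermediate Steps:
q = 292
x = -4
s = 8 (s = ((-10 + 12)*12)/3 = (2*12)/3 = (1/3)*24 = 8)
k = 103 (k = 9*11 + (-4 + 6)**2 = 99 + 2**2 = 99 + 4 = 103)
s*(k + q) = 8*(103 + 292) = 8*395 = 3160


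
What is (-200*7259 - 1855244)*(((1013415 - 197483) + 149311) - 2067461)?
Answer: 3645083423592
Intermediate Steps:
(-200*7259 - 1855244)*(((1013415 - 197483) + 149311) - 2067461) = (-1451800 - 1855244)*((815932 + 149311) - 2067461) = -3307044*(965243 - 2067461) = -3307044*(-1102218) = 3645083423592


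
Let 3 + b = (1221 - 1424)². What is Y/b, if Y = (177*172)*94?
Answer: 1430868/20603 ≈ 69.449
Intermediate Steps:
b = 41206 (b = -3 + (1221 - 1424)² = -3 + (-203)² = -3 + 41209 = 41206)
Y = 2861736 (Y = 30444*94 = 2861736)
Y/b = 2861736/41206 = 2861736*(1/41206) = 1430868/20603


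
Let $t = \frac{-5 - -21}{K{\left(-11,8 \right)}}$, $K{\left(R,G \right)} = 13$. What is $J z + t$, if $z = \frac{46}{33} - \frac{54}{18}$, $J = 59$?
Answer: $- \frac{40123}{429} \approx -93.527$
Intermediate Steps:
$t = \frac{16}{13}$ ($t = \frac{-5 - -21}{13} = \left(-5 + 21\right) \frac{1}{13} = 16 \cdot \frac{1}{13} = \frac{16}{13} \approx 1.2308$)
$z = - \frac{53}{33}$ ($z = 46 \cdot \frac{1}{33} - 3 = \frac{46}{33} - 3 = - \frac{53}{33} \approx -1.6061$)
$J z + t = 59 \left(- \frac{53}{33}\right) + \frac{16}{13} = - \frac{3127}{33} + \frac{16}{13} = - \frac{40123}{429}$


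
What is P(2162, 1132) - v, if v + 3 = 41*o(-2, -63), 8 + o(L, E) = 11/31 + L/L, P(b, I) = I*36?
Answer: 1271851/31 ≈ 41027.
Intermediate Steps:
P(b, I) = 36*I
o(L, E) = -206/31 (o(L, E) = -8 + (11/31 + L/L) = -8 + (11*(1/31) + 1) = -8 + (11/31 + 1) = -8 + 42/31 = -206/31)
v = -8539/31 (v = -3 + 41*(-206/31) = -3 - 8446/31 = -8539/31 ≈ -275.45)
P(2162, 1132) - v = 36*1132 - 1*(-8539/31) = 40752 + 8539/31 = 1271851/31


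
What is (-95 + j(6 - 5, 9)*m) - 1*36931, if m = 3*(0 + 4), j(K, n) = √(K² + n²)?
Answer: -37026 + 12*√82 ≈ -36917.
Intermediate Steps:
m = 12 (m = 3*4 = 12)
(-95 + j(6 - 5, 9)*m) - 1*36931 = (-95 + √((6 - 5)² + 9²)*12) - 1*36931 = (-95 + √(1² + 81)*12) - 36931 = (-95 + √(1 + 81)*12) - 36931 = (-95 + √82*12) - 36931 = (-95 + 12*√82) - 36931 = -37026 + 12*√82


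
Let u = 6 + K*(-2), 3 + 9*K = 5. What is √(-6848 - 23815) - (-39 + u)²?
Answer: -90601/81 + 3*I*√3407 ≈ -1118.5 + 175.11*I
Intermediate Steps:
K = 2/9 (K = -⅓ + (⅑)*5 = -⅓ + 5/9 = 2/9 ≈ 0.22222)
u = 50/9 (u = 6 + (2/9)*(-2) = 6 - 4/9 = 50/9 ≈ 5.5556)
√(-6848 - 23815) - (-39 + u)² = √(-6848 - 23815) - (-39 + 50/9)² = √(-30663) - (-301/9)² = 3*I*√3407 - 1*90601/81 = 3*I*√3407 - 90601/81 = -90601/81 + 3*I*√3407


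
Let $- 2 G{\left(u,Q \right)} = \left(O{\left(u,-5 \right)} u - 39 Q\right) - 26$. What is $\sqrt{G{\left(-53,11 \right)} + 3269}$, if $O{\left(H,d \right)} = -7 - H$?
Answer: $\frac{\sqrt{18862}}{2} \approx 68.669$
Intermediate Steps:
$G{\left(u,Q \right)} = 13 + \frac{39 Q}{2} - \frac{u \left(-7 - u\right)}{2}$ ($G{\left(u,Q \right)} = - \frac{\left(\left(-7 - u\right) u - 39 Q\right) - 26}{2} = - \frac{\left(u \left(-7 - u\right) - 39 Q\right) - 26}{2} = - \frac{\left(- 39 Q + u \left(-7 - u\right)\right) - 26}{2} = - \frac{-26 - 39 Q + u \left(-7 - u\right)}{2} = 13 + \frac{39 Q}{2} - \frac{u \left(-7 - u\right)}{2}$)
$\sqrt{G{\left(-53,11 \right)} + 3269} = \sqrt{\left(13 + \frac{39}{2} \cdot 11 + \frac{1}{2} \left(-53\right) \left(7 - 53\right)\right) + 3269} = \sqrt{\left(13 + \frac{429}{2} + \frac{1}{2} \left(-53\right) \left(-46\right)\right) + 3269} = \sqrt{\left(13 + \frac{429}{2} + 1219\right) + 3269} = \sqrt{\frac{2893}{2} + 3269} = \sqrt{\frac{9431}{2}} = \frac{\sqrt{18862}}{2}$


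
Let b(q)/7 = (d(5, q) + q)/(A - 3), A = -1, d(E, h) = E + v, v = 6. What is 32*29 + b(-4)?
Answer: 3663/4 ≈ 915.75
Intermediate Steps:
d(E, h) = 6 + E (d(E, h) = E + 6 = 6 + E)
b(q) = -77/4 - 7*q/4 (b(q) = 7*(((6 + 5) + q)/(-1 - 3)) = 7*((11 + q)/(-4)) = 7*((11 + q)*(-¼)) = 7*(-11/4 - q/4) = -77/4 - 7*q/4)
32*29 + b(-4) = 32*29 + (-77/4 - 7/4*(-4)) = 928 + (-77/4 + 7) = 928 - 49/4 = 3663/4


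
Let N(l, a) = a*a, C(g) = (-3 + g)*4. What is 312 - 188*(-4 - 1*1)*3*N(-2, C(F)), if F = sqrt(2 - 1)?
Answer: 180792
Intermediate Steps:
F = 1 (F = sqrt(1) = 1)
C(g) = -12 + 4*g
N(l, a) = a**2
312 - 188*(-4 - 1*1)*3*N(-2, C(F)) = 312 - 188*(-4 - 1*1)*3*(-12 + 4*1)**2 = 312 - 188*(-4 - 1)*3*(-12 + 4)**2 = 312 - 188*(-5*3)*(-8)**2 = 312 - (-2820)*64 = 312 - 188*(-960) = 312 + 180480 = 180792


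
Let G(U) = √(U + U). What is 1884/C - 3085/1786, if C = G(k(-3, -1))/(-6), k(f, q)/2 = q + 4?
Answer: -3085/1786 - 1884*√3 ≈ -3264.9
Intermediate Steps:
k(f, q) = 8 + 2*q (k(f, q) = 2*(q + 4) = 2*(4 + q) = 8 + 2*q)
G(U) = √2*√U (G(U) = √(2*U) = √2*√U)
C = -√3/3 (C = (√2*√(8 + 2*(-1)))/(-6) = -√2*√(8 - 2)/6 = -√2*√6/6 = -√3/3 ≈ -0.57735)
1884/C - 3085/1786 = 1884/((-√3/3)) - 3085/1786 = 1884*(-√3) - 3085*1/1786 = -1884*√3 - 3085/1786 = -3085/1786 - 1884*√3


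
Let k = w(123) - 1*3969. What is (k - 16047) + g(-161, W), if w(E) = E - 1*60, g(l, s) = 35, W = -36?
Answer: -19918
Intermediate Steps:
w(E) = -60 + E (w(E) = E - 60 = -60 + E)
k = -3906 (k = (-60 + 123) - 1*3969 = 63 - 3969 = -3906)
(k - 16047) + g(-161, W) = (-3906 - 16047) + 35 = -19953 + 35 = -19918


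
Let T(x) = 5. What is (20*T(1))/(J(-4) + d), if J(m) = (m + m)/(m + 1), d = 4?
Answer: 15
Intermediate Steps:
J(m) = 2*m/(1 + m) (J(m) = (2*m)/(1 + m) = 2*m/(1 + m))
(20*T(1))/(J(-4) + d) = (20*5)/(2*(-4)/(1 - 4) + 4) = 100/(2*(-4)/(-3) + 4) = 100/(2*(-4)*(-⅓) + 4) = 100/(8/3 + 4) = 100/(20/3) = 100*(3/20) = 15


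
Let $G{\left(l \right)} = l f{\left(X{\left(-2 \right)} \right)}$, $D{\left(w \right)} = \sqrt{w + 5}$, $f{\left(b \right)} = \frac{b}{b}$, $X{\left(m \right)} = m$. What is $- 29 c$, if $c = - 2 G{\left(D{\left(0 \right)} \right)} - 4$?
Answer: $116 + 58 \sqrt{5} \approx 245.69$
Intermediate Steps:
$f{\left(b \right)} = 1$
$D{\left(w \right)} = \sqrt{5 + w}$
$G{\left(l \right)} = l$ ($G{\left(l \right)} = l 1 = l$)
$c = -4 - 2 \sqrt{5}$ ($c = - 2 \sqrt{5 + 0} - 4 = - 2 \sqrt{5} - 4 = -4 - 2 \sqrt{5} \approx -8.4721$)
$- 29 c = - 29 \left(-4 - 2 \sqrt{5}\right) = 116 + 58 \sqrt{5}$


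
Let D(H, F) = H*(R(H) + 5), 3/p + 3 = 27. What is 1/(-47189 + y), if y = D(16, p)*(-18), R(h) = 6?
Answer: -1/50357 ≈ -1.9858e-5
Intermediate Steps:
p = ⅛ (p = 3/(-3 + 27) = 3/24 = 3*(1/24) = ⅛ ≈ 0.12500)
D(H, F) = 11*H (D(H, F) = H*(6 + 5) = H*11 = 11*H)
y = -3168 (y = (11*16)*(-18) = 176*(-18) = -3168)
1/(-47189 + y) = 1/(-47189 - 3168) = 1/(-50357) = -1/50357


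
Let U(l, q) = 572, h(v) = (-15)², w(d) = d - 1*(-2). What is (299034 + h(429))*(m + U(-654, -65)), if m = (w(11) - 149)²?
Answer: 5706270612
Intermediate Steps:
w(d) = 2 + d (w(d) = d + 2 = 2 + d)
h(v) = 225
m = 18496 (m = ((2 + 11) - 149)² = (13 - 149)² = (-136)² = 18496)
(299034 + h(429))*(m + U(-654, -65)) = (299034 + 225)*(18496 + 572) = 299259*19068 = 5706270612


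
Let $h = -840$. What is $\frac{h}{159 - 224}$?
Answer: $\frac{168}{13} \approx 12.923$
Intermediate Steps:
$\frac{h}{159 - 224} = - \frac{840}{159 - 224} = - \frac{840}{-65} = \left(-840\right) \left(- \frac{1}{65}\right) = \frac{168}{13}$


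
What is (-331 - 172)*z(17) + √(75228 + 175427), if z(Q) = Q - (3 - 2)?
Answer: -8048 + √250655 ≈ -7547.3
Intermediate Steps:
z(Q) = -1 + Q (z(Q) = Q - 1*1 = Q - 1 = -1 + Q)
(-331 - 172)*z(17) + √(75228 + 175427) = (-331 - 172)*(-1 + 17) + √(75228 + 175427) = -503*16 + √250655 = -8048 + √250655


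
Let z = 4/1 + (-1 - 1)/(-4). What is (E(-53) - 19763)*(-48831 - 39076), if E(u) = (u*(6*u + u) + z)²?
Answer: -136006473048911/4 ≈ -3.4002e+13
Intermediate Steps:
z = 9/2 (z = 4*1 - 2*(-¼) = 4 + ½ = 9/2 ≈ 4.5000)
E(u) = (9/2 + 7*u²)² (E(u) = (u*(6*u + u) + 9/2)² = (u*(7*u) + 9/2)² = (7*u² + 9/2)² = (9/2 + 7*u²)²)
(E(-53) - 19763)*(-48831 - 39076) = ((9 + 14*(-53)²)²/4 - 19763)*(-48831 - 39076) = ((9 + 14*2809)²/4 - 19763)*(-87907) = ((9 + 39326)²/4 - 19763)*(-87907) = ((¼)*39335² - 19763)*(-87907) = ((¼)*1547242225 - 19763)*(-87907) = (1547242225/4 - 19763)*(-87907) = (1547163173/4)*(-87907) = -136006473048911/4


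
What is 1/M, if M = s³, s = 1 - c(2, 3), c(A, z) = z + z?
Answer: -1/125 ≈ -0.0080000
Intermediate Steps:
c(A, z) = 2*z
s = -5 (s = 1 - 2*3 = 1 - 1*6 = 1 - 6 = -5)
M = -125 (M = (-5)³ = -125)
1/M = 1/(-125) = -1/125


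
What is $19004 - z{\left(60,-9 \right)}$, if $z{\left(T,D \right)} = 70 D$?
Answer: $19634$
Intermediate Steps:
$19004 - z{\left(60,-9 \right)} = 19004 - 70 \left(-9\right) = 19004 - -630 = 19004 + 630 = 19634$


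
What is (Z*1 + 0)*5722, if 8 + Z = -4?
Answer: -68664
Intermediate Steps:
Z = -12 (Z = -8 - 4 = -12)
(Z*1 + 0)*5722 = (-12*1 + 0)*5722 = (-12 + 0)*5722 = -12*5722 = -68664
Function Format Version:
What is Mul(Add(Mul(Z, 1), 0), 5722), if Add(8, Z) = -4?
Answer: -68664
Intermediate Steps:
Z = -12 (Z = Add(-8, -4) = -12)
Mul(Add(Mul(Z, 1), 0), 5722) = Mul(Add(Mul(-12, 1), 0), 5722) = Mul(Add(-12, 0), 5722) = Mul(-12, 5722) = -68664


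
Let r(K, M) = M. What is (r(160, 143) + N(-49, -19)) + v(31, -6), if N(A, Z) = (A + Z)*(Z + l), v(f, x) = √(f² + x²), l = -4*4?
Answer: 2523 + √997 ≈ 2554.6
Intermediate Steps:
l = -16
N(A, Z) = (-16 + Z)*(A + Z) (N(A, Z) = (A + Z)*(Z - 16) = (A + Z)*(-16 + Z) = (-16 + Z)*(A + Z))
(r(160, 143) + N(-49, -19)) + v(31, -6) = (143 + ((-19)² - 16*(-49) - 16*(-19) - 49*(-19))) + √(31² + (-6)²) = (143 + (361 + 784 + 304 + 931)) + √(961 + 36) = (143 + 2380) + √997 = 2523 + √997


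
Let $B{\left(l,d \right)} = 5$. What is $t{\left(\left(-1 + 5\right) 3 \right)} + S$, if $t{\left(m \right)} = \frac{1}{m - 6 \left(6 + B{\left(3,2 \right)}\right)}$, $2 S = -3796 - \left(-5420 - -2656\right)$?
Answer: $- \frac{27865}{54} \approx -516.02$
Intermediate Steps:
$S = -516$ ($S = \frac{-3796 - \left(-5420 - -2656\right)}{2} = \frac{-3796 - \left(-5420 + 2656\right)}{2} = \frac{-3796 - -2764}{2} = \frac{-3796 + 2764}{2} = \frac{1}{2} \left(-1032\right) = -516$)
$t{\left(m \right)} = \frac{1}{-66 + m}$ ($t{\left(m \right)} = \frac{1}{m - 6 \left(6 + 5\right)} = \frac{1}{m - 66} = \frac{1}{-66 + m}$)
$t{\left(\left(-1 + 5\right) 3 \right)} + S = \frac{1}{-66 + \left(-1 + 5\right) 3} - 516 = \frac{1}{-66 + 4 \cdot 3} - 516 = \frac{1}{-66 + 12} - 516 = \frac{1}{-54} - 516 = - \frac{1}{54} - 516 = - \frac{27865}{54}$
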